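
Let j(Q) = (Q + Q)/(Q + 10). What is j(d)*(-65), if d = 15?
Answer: -78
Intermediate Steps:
j(Q) = 2*Q/(10 + Q) (j(Q) = (2*Q)/(10 + Q) = 2*Q/(10 + Q))
j(d)*(-65) = (2*15/(10 + 15))*(-65) = (2*15/25)*(-65) = (2*15*(1/25))*(-65) = (6/5)*(-65) = -78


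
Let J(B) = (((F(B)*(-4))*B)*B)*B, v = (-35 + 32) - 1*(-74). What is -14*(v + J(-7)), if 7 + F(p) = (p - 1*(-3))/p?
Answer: 122486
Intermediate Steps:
F(p) = -7 + (3 + p)/p (F(p) = -7 + (p - 1*(-3))/p = -7 + (p + 3)/p = -7 + (3 + p)/p)
v = 71 (v = -3 + 74 = 71)
J(B) = B³*(24 - 12/B) (J(B) = ((((-6 + 3/B)*(-4))*B)*B)*B = (((24 - 12/B)*B)*B)*B = ((B*(24 - 12/B))*B)*B = (B²*(24 - 12/B))*B = B³*(24 - 12/B))
-14*(v + J(-7)) = -14*(71 + (-7)²*(-12 + 24*(-7))) = -14*(71 + 49*(-12 - 168)) = -14*(71 + 49*(-180)) = -14*(71 - 8820) = -14*(-8749) = 122486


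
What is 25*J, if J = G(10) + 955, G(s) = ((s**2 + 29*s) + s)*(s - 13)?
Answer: -6125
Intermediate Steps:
G(s) = (-13 + s)*(s**2 + 30*s) (G(s) = (s**2 + 30*s)*(-13 + s) = (-13 + s)*(s**2 + 30*s))
J = -245 (J = 10*(-390 + 10**2 + 17*10) + 955 = 10*(-390 + 100 + 170) + 955 = 10*(-120) + 955 = -1200 + 955 = -245)
25*J = 25*(-245) = -6125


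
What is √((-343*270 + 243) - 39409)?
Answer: 8*I*√2059 ≈ 363.01*I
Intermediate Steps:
√((-343*270 + 243) - 39409) = √((-92610 + 243) - 39409) = √(-92367 - 39409) = √(-131776) = 8*I*√2059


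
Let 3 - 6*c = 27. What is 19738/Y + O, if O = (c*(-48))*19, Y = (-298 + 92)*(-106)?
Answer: 39838733/10918 ≈ 3648.9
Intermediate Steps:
c = -4 (c = 1/2 - 1/6*27 = 1/2 - 9/2 = -4)
Y = 21836 (Y = -206*(-106) = 21836)
O = 3648 (O = -4*(-48)*19 = 192*19 = 3648)
19738/Y + O = 19738/21836 + 3648 = 19738*(1/21836) + 3648 = 9869/10918 + 3648 = 39838733/10918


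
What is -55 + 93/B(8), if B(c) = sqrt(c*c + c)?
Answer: -55 + 31*sqrt(2)/4 ≈ -44.040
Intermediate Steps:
B(c) = sqrt(c + c**2) (B(c) = sqrt(c**2 + c) = sqrt(c + c**2))
-55 + 93/B(8) = -55 + 93/(sqrt(8*(1 + 8))) = -55 + 93/(sqrt(8*9)) = -55 + 93/(sqrt(72)) = -55 + 93/((6*sqrt(2))) = -55 + 93*(sqrt(2)/12) = -55 + 31*sqrt(2)/4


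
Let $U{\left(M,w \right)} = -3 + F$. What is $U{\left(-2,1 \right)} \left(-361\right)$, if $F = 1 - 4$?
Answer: $2166$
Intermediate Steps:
$F = -3$
$U{\left(M,w \right)} = -6$ ($U{\left(M,w \right)} = -3 - 3 = -6$)
$U{\left(-2,1 \right)} \left(-361\right) = \left(-6\right) \left(-361\right) = 2166$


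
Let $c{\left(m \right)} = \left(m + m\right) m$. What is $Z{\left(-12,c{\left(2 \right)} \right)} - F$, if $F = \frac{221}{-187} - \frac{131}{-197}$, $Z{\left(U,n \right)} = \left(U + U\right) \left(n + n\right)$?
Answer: $- \frac{831008}{2167} \approx -383.48$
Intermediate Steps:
$c{\left(m \right)} = 2 m^{2}$ ($c{\left(m \right)} = 2 m m = 2 m^{2}$)
$Z{\left(U,n \right)} = 4 U n$ ($Z{\left(U,n \right)} = 2 U 2 n = 4 U n$)
$F = - \frac{1120}{2167}$ ($F = 221 \left(- \frac{1}{187}\right) - - \frac{131}{197} = - \frac{13}{11} + \frac{131}{197} = - \frac{1120}{2167} \approx -0.51684$)
$Z{\left(-12,c{\left(2 \right)} \right)} - F = 4 \left(-12\right) 2 \cdot 2^{2} - - \frac{1120}{2167} = 4 \left(-12\right) 2 \cdot 4 + \frac{1120}{2167} = 4 \left(-12\right) 8 + \frac{1120}{2167} = -384 + \frac{1120}{2167} = - \frac{831008}{2167}$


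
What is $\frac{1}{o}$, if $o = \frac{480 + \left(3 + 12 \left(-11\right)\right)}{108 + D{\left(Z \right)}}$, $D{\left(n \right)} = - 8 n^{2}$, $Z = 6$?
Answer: $- \frac{20}{39} \approx -0.51282$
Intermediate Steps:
$o = - \frac{39}{20}$ ($o = \frac{480 + \left(3 + 12 \left(-11\right)\right)}{108 - 8 \cdot 6^{2}} = \frac{480 + \left(3 - 132\right)}{108 - 288} = \frac{480 - 129}{108 - 288} = \frac{351}{-180} = 351 \left(- \frac{1}{180}\right) = - \frac{39}{20} \approx -1.95$)
$\frac{1}{o} = \frac{1}{- \frac{39}{20}} = - \frac{20}{39}$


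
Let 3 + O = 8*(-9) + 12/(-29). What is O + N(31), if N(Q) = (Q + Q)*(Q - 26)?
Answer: 6803/29 ≈ 234.59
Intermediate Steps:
N(Q) = 2*Q*(-26 + Q) (N(Q) = (2*Q)*(-26 + Q) = 2*Q*(-26 + Q))
O = -2187/29 (O = -3 + (8*(-9) + 12/(-29)) = -3 + (-72 + 12*(-1/29)) = -3 + (-72 - 12/29) = -3 - 2100/29 = -2187/29 ≈ -75.414)
O + N(31) = -2187/29 + 2*31*(-26 + 31) = -2187/29 + 2*31*5 = -2187/29 + 310 = 6803/29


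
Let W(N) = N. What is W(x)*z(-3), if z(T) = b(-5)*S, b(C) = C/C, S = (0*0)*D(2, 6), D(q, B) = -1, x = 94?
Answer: 0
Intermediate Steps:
S = 0 (S = (0*0)*(-1) = 0*(-1) = 0)
b(C) = 1
z(T) = 0 (z(T) = 1*0 = 0)
W(x)*z(-3) = 94*0 = 0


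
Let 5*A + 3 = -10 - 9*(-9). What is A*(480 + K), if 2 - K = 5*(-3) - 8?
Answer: 6868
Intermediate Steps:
K = 25 (K = 2 - (5*(-3) - 8) = 2 - (-15 - 8) = 2 - 1*(-23) = 2 + 23 = 25)
A = 68/5 (A = -⅗ + (-10 - 9*(-9))/5 = -⅗ + (-10 + 81)/5 = -⅗ + (⅕)*71 = -⅗ + 71/5 = 68/5 ≈ 13.600)
A*(480 + K) = 68*(480 + 25)/5 = (68/5)*505 = 6868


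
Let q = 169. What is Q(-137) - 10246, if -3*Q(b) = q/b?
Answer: -4210937/411 ≈ -10246.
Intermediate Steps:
Q(b) = -169/(3*b)
Q(-137) - 10246 = -169/3/(-137) - 10246 = -169/3*(-1/137) - 10246 = 169/411 - 10246 = -4210937/411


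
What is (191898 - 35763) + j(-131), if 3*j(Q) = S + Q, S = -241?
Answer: 156011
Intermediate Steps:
j(Q) = -241/3 + Q/3 (j(Q) = (-241 + Q)/3 = -241/3 + Q/3)
(191898 - 35763) + j(-131) = (191898 - 35763) + (-241/3 + (⅓)*(-131)) = 156135 + (-241/3 - 131/3) = 156135 - 124 = 156011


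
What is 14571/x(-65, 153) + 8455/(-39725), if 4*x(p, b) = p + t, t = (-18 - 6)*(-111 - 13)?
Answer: 458143879/23127895 ≈ 19.809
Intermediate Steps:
t = 2976 (t = -24*(-124) = 2976)
x(p, b) = 744 + p/4 (x(p, b) = (p + 2976)/4 = (2976 + p)/4 = 744 + p/4)
14571/x(-65, 153) + 8455/(-39725) = 14571/(744 + (¼)*(-65)) + 8455/(-39725) = 14571/(744 - 65/4) + 8455*(-1/39725) = 14571/(2911/4) - 1691/7945 = 14571*(4/2911) - 1691/7945 = 58284/2911 - 1691/7945 = 458143879/23127895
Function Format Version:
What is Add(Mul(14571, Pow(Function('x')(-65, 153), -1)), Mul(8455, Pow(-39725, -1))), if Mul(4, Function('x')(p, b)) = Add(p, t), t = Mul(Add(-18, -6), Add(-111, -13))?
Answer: Rational(458143879, 23127895) ≈ 19.809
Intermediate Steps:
t = 2976 (t = Mul(-24, -124) = 2976)
Function('x')(p, b) = Add(744, Mul(Rational(1, 4), p)) (Function('x')(p, b) = Mul(Rational(1, 4), Add(p, 2976)) = Mul(Rational(1, 4), Add(2976, p)) = Add(744, Mul(Rational(1, 4), p)))
Add(Mul(14571, Pow(Function('x')(-65, 153), -1)), Mul(8455, Pow(-39725, -1))) = Add(Mul(14571, Pow(Add(744, Mul(Rational(1, 4), -65)), -1)), Mul(8455, Pow(-39725, -1))) = Add(Mul(14571, Pow(Add(744, Rational(-65, 4)), -1)), Mul(8455, Rational(-1, 39725))) = Add(Mul(14571, Pow(Rational(2911, 4), -1)), Rational(-1691, 7945)) = Add(Mul(14571, Rational(4, 2911)), Rational(-1691, 7945)) = Add(Rational(58284, 2911), Rational(-1691, 7945)) = Rational(458143879, 23127895)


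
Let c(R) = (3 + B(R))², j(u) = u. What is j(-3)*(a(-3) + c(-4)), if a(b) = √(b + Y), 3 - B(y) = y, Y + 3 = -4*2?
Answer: -300 - 3*I*√14 ≈ -300.0 - 11.225*I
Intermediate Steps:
Y = -11 (Y = -3 - 4*2 = -3 - 8 = -11)
B(y) = 3 - y
a(b) = √(-11 + b) (a(b) = √(b - 11) = √(-11 + b))
c(R) = (6 - R)² (c(R) = (3 + (3 - R))² = (6 - R)²)
j(-3)*(a(-3) + c(-4)) = -3*(√(-11 - 3) + (-6 - 4)²) = -3*(√(-14) + (-10)²) = -3*(I*√14 + 100) = -3*(100 + I*√14) = -300 - 3*I*√14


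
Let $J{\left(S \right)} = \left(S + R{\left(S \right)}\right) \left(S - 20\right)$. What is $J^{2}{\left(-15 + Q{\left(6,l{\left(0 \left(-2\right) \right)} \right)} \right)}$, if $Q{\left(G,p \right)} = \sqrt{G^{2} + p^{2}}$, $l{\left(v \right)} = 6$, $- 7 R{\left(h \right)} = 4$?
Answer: $\frac{27676513}{49} - \frac{2621016 \sqrt{2}}{7} \approx 35302.0$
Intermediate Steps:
$R{\left(h \right)} = - \frac{4}{7}$ ($R{\left(h \right)} = \left(- \frac{1}{7}\right) 4 = - \frac{4}{7}$)
$J{\left(S \right)} = \left(-20 + S\right) \left(- \frac{4}{7} + S\right)$ ($J{\left(S \right)} = \left(S - \frac{4}{7}\right) \left(S - 20\right) = \left(- \frac{4}{7} + S\right) \left(-20 + S\right) = \left(-20 + S\right) \left(- \frac{4}{7} + S\right)$)
$J^{2}{\left(-15 + Q{\left(6,l{\left(0 \left(-2\right) \right)} \right)} \right)} = \left(\frac{80}{7} + \left(-15 + \sqrt{6^{2} + 6^{2}}\right)^{2} - \frac{144 \left(-15 + \sqrt{6^{2} + 6^{2}}\right)}{7}\right)^{2} = \left(\frac{80}{7} + \left(-15 + \sqrt{36 + 36}\right)^{2} - \frac{144 \left(-15 + \sqrt{36 + 36}\right)}{7}\right)^{2} = \left(\frac{80}{7} + \left(-15 + \sqrt{72}\right)^{2} - \frac{144 \left(-15 + \sqrt{72}\right)}{7}\right)^{2} = \left(\frac{80}{7} + \left(-15 + 6 \sqrt{2}\right)^{2} - \frac{144 \left(-15 + 6 \sqrt{2}\right)}{7}\right)^{2} = \left(\frac{80}{7} + \left(-15 + 6 \sqrt{2}\right)^{2} + \left(\frac{2160}{7} - \frac{864 \sqrt{2}}{7}\right)\right)^{2} = \left(320 + \left(-15 + 6 \sqrt{2}\right)^{2} - \frac{864 \sqrt{2}}{7}\right)^{2}$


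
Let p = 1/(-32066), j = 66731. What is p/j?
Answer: -1/2139796246 ≈ -4.6733e-10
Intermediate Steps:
p = -1/32066 ≈ -3.1186e-5
p/j = -1/32066/66731 = -1/32066*1/66731 = -1/2139796246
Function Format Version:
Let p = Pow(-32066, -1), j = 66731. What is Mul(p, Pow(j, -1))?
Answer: Rational(-1, 2139796246) ≈ -4.6733e-10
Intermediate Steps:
p = Rational(-1, 32066) ≈ -3.1186e-5
Mul(p, Pow(j, -1)) = Mul(Rational(-1, 32066), Pow(66731, -1)) = Mul(Rational(-1, 32066), Rational(1, 66731)) = Rational(-1, 2139796246)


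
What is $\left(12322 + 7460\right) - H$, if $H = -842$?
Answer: $20624$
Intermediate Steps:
$\left(12322 + 7460\right) - H = \left(12322 + 7460\right) - -842 = 19782 + 842 = 20624$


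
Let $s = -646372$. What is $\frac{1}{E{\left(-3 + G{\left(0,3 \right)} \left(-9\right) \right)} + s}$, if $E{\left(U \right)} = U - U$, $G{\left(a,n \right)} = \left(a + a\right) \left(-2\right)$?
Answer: $- \frac{1}{646372} \approx -1.5471 \cdot 10^{-6}$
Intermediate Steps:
$G{\left(a,n \right)} = - 4 a$ ($G{\left(a,n \right)} = 2 a \left(-2\right) = - 4 a$)
$E{\left(U \right)} = 0$
$\frac{1}{E{\left(-3 + G{\left(0,3 \right)} \left(-9\right) \right)} + s} = \frac{1}{0 - 646372} = \frac{1}{-646372} = - \frac{1}{646372}$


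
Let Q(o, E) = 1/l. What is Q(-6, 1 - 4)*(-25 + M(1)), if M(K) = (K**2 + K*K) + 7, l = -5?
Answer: 16/5 ≈ 3.2000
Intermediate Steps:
M(K) = 7 + 2*K**2 (M(K) = (K**2 + K**2) + 7 = 2*K**2 + 7 = 7 + 2*K**2)
Q(o, E) = -1/5 (Q(o, E) = 1/(-5) = -1/5)
Q(-6, 1 - 4)*(-25 + M(1)) = -(-25 + (7 + 2*1**2))/5 = -(-25 + (7 + 2*1))/5 = -(-25 + (7 + 2))/5 = -(-25 + 9)/5 = -1/5*(-16) = 16/5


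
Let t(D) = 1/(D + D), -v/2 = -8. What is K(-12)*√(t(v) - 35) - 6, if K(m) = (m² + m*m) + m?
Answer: -6 + 69*I*√2238/2 ≈ -6.0 + 1632.1*I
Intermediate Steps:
v = 16 (v = -2*(-8) = 16)
K(m) = m + 2*m² (K(m) = (m² + m²) + m = 2*m² + m = m + 2*m²)
t(D) = 1/(2*D)
K(-12)*√(t(v) - 35) - 6 = (-12*(1 + 2*(-12)))*√((½)/16 - 35) - 6 = (-12*(1 - 24))*√((½)*(1/16) - 35) - 6 = (-12*(-23))*√(1/32 - 35) - 6 = 276*√(-1119/32) - 6 = 276*(I*√2238/8) - 6 = 69*I*√2238/2 - 6 = -6 + 69*I*√2238/2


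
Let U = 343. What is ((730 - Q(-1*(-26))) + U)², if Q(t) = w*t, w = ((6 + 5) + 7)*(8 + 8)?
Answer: 41152225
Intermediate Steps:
w = 288 (w = (11 + 7)*16 = 18*16 = 288)
Q(t) = 288*t
((730 - Q(-1*(-26))) + U)² = ((730 - 288*(-1*(-26))) + 343)² = ((730 - 288*26) + 343)² = ((730 - 1*7488) + 343)² = ((730 - 7488) + 343)² = (-6758 + 343)² = (-6415)² = 41152225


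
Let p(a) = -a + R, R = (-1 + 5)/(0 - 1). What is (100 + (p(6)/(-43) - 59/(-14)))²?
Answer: 3953517129/362404 ≈ 10909.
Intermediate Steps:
R = -4 (R = 4/(-1) = 4*(-1) = -4)
p(a) = -4 - a (p(a) = -a - 4 = -4 - a)
(100 + (p(6)/(-43) - 59/(-14)))² = (100 + ((-4 - 1*6)/(-43) - 59/(-14)))² = (100 + ((-4 - 6)*(-1/43) - 59*(-1/14)))² = (100 + (-10*(-1/43) + 59/14))² = (100 + (10/43 + 59/14))² = (100 + 2677/602)² = (62877/602)² = 3953517129/362404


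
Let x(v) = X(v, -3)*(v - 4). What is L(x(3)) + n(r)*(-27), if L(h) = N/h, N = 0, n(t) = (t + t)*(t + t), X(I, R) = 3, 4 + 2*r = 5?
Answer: -27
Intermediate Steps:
r = ½ (r = -2 + (½)*5 = -2 + 5/2 = ½ ≈ 0.50000)
n(t) = 4*t² (n(t) = (2*t)*(2*t) = 4*t²)
x(v) = -12 + 3*v (x(v) = 3*(v - 4) = 3*(-4 + v) = -12 + 3*v)
L(h) = 0 (L(h) = 0/h = 0)
L(x(3)) + n(r)*(-27) = 0 + (4*(½)²)*(-27) = 0 + (4*(¼))*(-27) = 0 + 1*(-27) = 0 - 27 = -27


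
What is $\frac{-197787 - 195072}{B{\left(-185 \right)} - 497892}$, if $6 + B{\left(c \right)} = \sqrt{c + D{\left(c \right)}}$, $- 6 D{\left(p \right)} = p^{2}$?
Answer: $\frac{1173622262292}{1487414545759} + \frac{392859 i \sqrt{212010}}{1487414545759} \approx 0.78903 + 0.00012161 i$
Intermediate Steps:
$D{\left(p \right)} = - \frac{p^{2}}{6}$
$B{\left(c \right)} = -6 + \sqrt{c - \frac{c^{2}}{6}}$
$\frac{-197787 - 195072}{B{\left(-185 \right)} - 497892} = \frac{-197787 - 195072}{\left(-6 + \frac{\sqrt{6} \sqrt{- 185 \left(6 - -185\right)}}{6}\right) - 497892} = - \frac{392859}{\left(-6 + \frac{\sqrt{6} \sqrt{- 185 \left(6 + 185\right)}}{6}\right) - 497892} = - \frac{392859}{\left(-6 + \frac{\sqrt{6} \sqrt{\left(-185\right) 191}}{6}\right) - 497892} = - \frac{392859}{\left(-6 + \frac{\sqrt{6} \sqrt{-35335}}{6}\right) - 497892} = - \frac{392859}{\left(-6 + \frac{\sqrt{6} i \sqrt{35335}}{6}\right) - 497892} = - \frac{392859}{\left(-6 + \frac{i \sqrt{212010}}{6}\right) - 497892} = - \frac{392859}{-497898 + \frac{i \sqrt{212010}}{6}}$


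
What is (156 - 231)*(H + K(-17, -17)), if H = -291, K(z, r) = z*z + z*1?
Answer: 1425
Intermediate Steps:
K(z, r) = z + z**2 (K(z, r) = z**2 + z = z + z**2)
(156 - 231)*(H + K(-17, -17)) = (156 - 231)*(-291 - 17*(1 - 17)) = -75*(-291 - 17*(-16)) = -75*(-291 + 272) = -75*(-19) = 1425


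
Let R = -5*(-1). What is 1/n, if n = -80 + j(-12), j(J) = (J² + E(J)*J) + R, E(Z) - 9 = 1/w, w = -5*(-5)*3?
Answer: -25/979 ≈ -0.025536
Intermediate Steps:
w = 75 (w = 25*3 = 75)
R = 5
E(Z) = 676/75 (E(Z) = 9 + 1/75 = 676/75)
j(J) = 5 + J² + 676*J/75 (j(J) = (J² + 676*J/75) + 5 = 5 + J² + 676*J/75)
n = -979/25 (n = -80 + (5 + (-12)² + (676/75)*(-12)) = -80 + (5 + 144 - 2704/25) = -80 + 1021/25 = -979/25 ≈ -39.160)
1/n = 1/(-979/25) = -25/979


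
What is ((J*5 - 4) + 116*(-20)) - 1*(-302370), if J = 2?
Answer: 300056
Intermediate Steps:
((J*5 - 4) + 116*(-20)) - 1*(-302370) = ((2*5 - 4) + 116*(-20)) - 1*(-302370) = ((10 - 4) - 2320) + 302370 = (6 - 2320) + 302370 = -2314 + 302370 = 300056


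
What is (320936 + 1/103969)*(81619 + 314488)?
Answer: 13217058725323395/103969 ≈ 1.2713e+11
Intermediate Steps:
(320936 + 1/103969)*(81619 + 314488) = (320936 + 1/103969)*396107 = (33367394985/103969)*396107 = 13217058725323395/103969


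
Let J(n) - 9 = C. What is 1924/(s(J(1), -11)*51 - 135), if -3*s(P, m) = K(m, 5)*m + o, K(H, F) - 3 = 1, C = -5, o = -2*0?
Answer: 1924/613 ≈ 3.1387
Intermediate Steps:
o = 0
J(n) = 4 (J(n) = 9 - 5 = 4)
K(H, F) = 4 (K(H, F) = 3 + 1 = 4)
s(P, m) = -4*m/3 (s(P, m) = -(4*m + 0)/3 = -4*m/3)
1924/(s(J(1), -11)*51 - 135) = 1924/(-4/3*(-11)*51 - 135) = 1924/((44/3)*51 - 135) = 1924/(748 - 135) = 1924/613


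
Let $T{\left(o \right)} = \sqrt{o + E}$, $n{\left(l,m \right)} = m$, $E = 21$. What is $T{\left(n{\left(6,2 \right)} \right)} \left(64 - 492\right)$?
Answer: $- 428 \sqrt{23} \approx -2052.6$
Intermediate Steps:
$T{\left(o \right)} = \sqrt{21 + o}$ ($T{\left(o \right)} = \sqrt{o + 21} = \sqrt{21 + o}$)
$T{\left(n{\left(6,2 \right)} \right)} \left(64 - 492\right) = \sqrt{21 + 2} \left(64 - 492\right) = \sqrt{23} \left(-428\right) = - 428 \sqrt{23}$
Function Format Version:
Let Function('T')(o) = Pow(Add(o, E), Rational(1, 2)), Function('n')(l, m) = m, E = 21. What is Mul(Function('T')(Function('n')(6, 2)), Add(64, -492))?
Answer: Mul(-428, Pow(23, Rational(1, 2))) ≈ -2052.6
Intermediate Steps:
Function('T')(o) = Pow(Add(21, o), Rational(1, 2)) (Function('T')(o) = Pow(Add(o, 21), Rational(1, 2)) = Pow(Add(21, o), Rational(1, 2)))
Mul(Function('T')(Function('n')(6, 2)), Add(64, -492)) = Mul(Pow(Add(21, 2), Rational(1, 2)), Add(64, -492)) = Mul(Pow(23, Rational(1, 2)), -428) = Mul(-428, Pow(23, Rational(1, 2)))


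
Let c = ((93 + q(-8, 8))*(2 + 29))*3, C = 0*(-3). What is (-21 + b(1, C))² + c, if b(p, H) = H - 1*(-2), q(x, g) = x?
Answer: 8266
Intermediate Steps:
C = 0
b(p, H) = 2 + H (b(p, H) = H + 2 = 2 + H)
c = 7905 (c = ((93 - 8)*(2 + 29))*3 = (85*31)*3 = 2635*3 = 7905)
(-21 + b(1, C))² + c = (-21 + (2 + 0))² + 7905 = (-21 + 2)² + 7905 = (-19)² + 7905 = 361 + 7905 = 8266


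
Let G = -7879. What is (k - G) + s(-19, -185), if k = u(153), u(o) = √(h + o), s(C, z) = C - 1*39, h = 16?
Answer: 7834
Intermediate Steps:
s(C, z) = -39 + C (s(C, z) = C - 39 = -39 + C)
u(o) = √(16 + o)
k = 13 (k = √(16 + 153) = √169 = 13)
(k - G) + s(-19, -185) = (13 - 1*(-7879)) + (-39 - 19) = (13 + 7879) - 58 = 7892 - 58 = 7834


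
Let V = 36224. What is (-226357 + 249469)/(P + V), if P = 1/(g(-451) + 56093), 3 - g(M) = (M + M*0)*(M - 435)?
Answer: 2646246960/4147527253 ≈ 0.63803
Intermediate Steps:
g(M) = 3 - M*(-435 + M) (g(M) = 3 - (M + M*0)*(M - 435) = 3 - (M + 0)*(-435 + M) = 3 - M*(-435 + M))
P = -1/343490 (P = 1/((3 - 1*(-451)² + 435*(-451)) + 56093) = 1/((3 - 1*203401 - 196185) + 56093) = 1/((3 - 203401 - 196185) + 56093) = 1/(-399583 + 56093) = 1/(-343490) = -1/343490 ≈ -2.9113e-6)
(-226357 + 249469)/(P + V) = (-226357 + 249469)/(-1/343490 + 36224) = 23112/(12442581759/343490) = 23112*(343490/12442581759) = 2646246960/4147527253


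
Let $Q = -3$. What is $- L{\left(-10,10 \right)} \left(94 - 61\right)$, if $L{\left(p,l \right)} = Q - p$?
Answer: $-231$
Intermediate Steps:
$L{\left(p,l \right)} = -3 - p$
$- L{\left(-10,10 \right)} \left(94 - 61\right) = - \left(-3 - -10\right) \left(94 - 61\right) = - \left(-3 + 10\right) \left(94 - 61\right) = - 7 \cdot 33 = \left(-1\right) 231 = -231$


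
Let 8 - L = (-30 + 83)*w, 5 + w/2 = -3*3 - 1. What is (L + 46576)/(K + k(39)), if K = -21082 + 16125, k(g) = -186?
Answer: -1302/139 ≈ -9.3669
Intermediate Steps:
w = -30 (w = -10 + 2*(-3*3 - 1) = -10 + 2*(-9 - 1) = -10 + 2*(-10) = -10 - 20 = -30)
L = 1598 (L = 8 - (-30 + 83)*(-30) = 8 - 53*(-30) = 8 - 1*(-1590) = 8 + 1590 = 1598)
K = -4957
(L + 46576)/(K + k(39)) = (1598 + 46576)/(-4957 - 186) = 48174/(-5143) = 48174*(-1/5143) = -1302/139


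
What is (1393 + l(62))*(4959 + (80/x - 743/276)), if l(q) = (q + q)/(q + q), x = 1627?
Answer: 1551286474639/224526 ≈ 6.9092e+6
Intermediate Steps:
l(q) = 1 (l(q) = (2*q)/((2*q)) = (2*q)*(1/(2*q)) = 1)
(1393 + l(62))*(4959 + (80/x - 743/276)) = (1393 + 1)*(4959 + (80/1627 - 743/276)) = 1394*(4959 + (80*(1/1627) - 743*1/276)) = 1394*(4959 + (80/1627 - 743/276)) = 1394*(4959 - 1186781/449052) = 1394*(2225662087/449052) = 1551286474639/224526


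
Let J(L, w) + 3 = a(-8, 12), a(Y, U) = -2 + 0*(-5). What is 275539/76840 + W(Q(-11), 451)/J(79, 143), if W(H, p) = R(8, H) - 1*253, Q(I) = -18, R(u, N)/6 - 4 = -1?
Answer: 3887019/76840 ≈ 50.586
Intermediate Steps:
R(u, N) = 18 (R(u, N) = 24 + 6*(-1) = 24 - 6 = 18)
a(Y, U) = -2 (a(Y, U) = -2 + 0 = -2)
J(L, w) = -5 (J(L, w) = -3 - 2 = -5)
W(H, p) = -235 (W(H, p) = 18 - 1*253 = 18 - 253 = -235)
275539/76840 + W(Q(-11), 451)/J(79, 143) = 275539/76840 - 235/(-5) = 275539*(1/76840) - 235*(-⅕) = 275539/76840 + 47 = 3887019/76840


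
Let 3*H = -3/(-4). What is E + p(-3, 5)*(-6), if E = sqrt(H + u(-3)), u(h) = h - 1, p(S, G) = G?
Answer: -30 + I*sqrt(15)/2 ≈ -30.0 + 1.9365*I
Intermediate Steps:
u(h) = -1 + h
H = 1/4 (H = (-3/(-4))/3 = (-3*(-1/4))/3 = (1/3)*(3/4) = 1/4 ≈ 0.25000)
E = I*sqrt(15)/2 (E = sqrt(1/4 + (-1 - 3)) = sqrt(1/4 - 4) = sqrt(-15/4) = I*sqrt(15)/2 ≈ 1.9365*I)
E + p(-3, 5)*(-6) = I*sqrt(15)/2 + 5*(-6) = I*sqrt(15)/2 - 30 = -30 + I*sqrt(15)/2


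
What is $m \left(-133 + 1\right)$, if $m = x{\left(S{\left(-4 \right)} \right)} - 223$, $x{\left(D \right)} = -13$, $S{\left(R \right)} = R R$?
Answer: $31152$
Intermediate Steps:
$S{\left(R \right)} = R^{2}$
$m = -236$ ($m = -13 - 223 = -236$)
$m \left(-133 + 1\right) = - 236 \left(-133 + 1\right) = \left(-236\right) \left(-132\right) = 31152$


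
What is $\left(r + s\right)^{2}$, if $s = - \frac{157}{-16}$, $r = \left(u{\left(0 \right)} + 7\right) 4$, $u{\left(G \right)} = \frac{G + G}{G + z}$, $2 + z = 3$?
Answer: $\frac{366025}{256} \approx 1429.8$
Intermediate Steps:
$z = 1$ ($z = -2 + 3 = 1$)
$u{\left(G \right)} = \frac{2 G}{1 + G}$ ($u{\left(G \right)} = \frac{G + G}{G + 1} = \frac{2 G}{1 + G}$)
$r = 28$ ($r = \left(2 \cdot 0 \frac{1}{1 + 0} + 7\right) 4 = \left(2 \cdot 0 \cdot 1^{-1} + 7\right) 4 = \left(2 \cdot 0 \cdot 1 + 7\right) 4 = \left(0 + 7\right) 4 = 7 \cdot 4 = 28$)
$s = \frac{157}{16}$ ($s = \left(-157\right) \left(- \frac{1}{16}\right) = \frac{157}{16} \approx 9.8125$)
$\left(r + s\right)^{2} = \left(28 + \frac{157}{16}\right)^{2} = \left(\frac{605}{16}\right)^{2} = \frac{366025}{256}$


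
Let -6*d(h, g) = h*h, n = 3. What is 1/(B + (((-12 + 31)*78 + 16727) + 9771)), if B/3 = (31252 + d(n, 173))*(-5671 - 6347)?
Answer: -1/1126677547 ≈ -8.8757e-10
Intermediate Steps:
d(h, g) = -h²/6 (d(h, g) = -h*h/6 = -h²/6)
B = -1126705527 (B = 3*((31252 - ⅙*3²)*(-5671 - 6347)) = 3*((31252 - ⅙*9)*(-12018)) = 3*((31252 - 3/2)*(-12018)) = 3*((62501/2)*(-12018)) = 3*(-375568509) = -1126705527)
1/(B + (((-12 + 31)*78 + 16727) + 9771)) = 1/(-1126705527 + (((-12 + 31)*78 + 16727) + 9771)) = 1/(-1126705527 + ((19*78 + 16727) + 9771)) = 1/(-1126705527 + ((1482 + 16727) + 9771)) = 1/(-1126705527 + (18209 + 9771)) = 1/(-1126705527 + 27980) = 1/(-1126677547) = -1/1126677547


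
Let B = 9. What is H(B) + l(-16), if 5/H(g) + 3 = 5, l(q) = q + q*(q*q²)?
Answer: 131045/2 ≈ 65523.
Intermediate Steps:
l(q) = q + q⁴ (l(q) = q + q*q³ = q + q⁴)
H(g) = 5/2 (H(g) = 5/(-3 + 5) = 5/2)
H(B) + l(-16) = 5/2 + (-16 + (-16)⁴) = 5/2 + (-16 + 65536) = 5/2 + 65520 = 131045/2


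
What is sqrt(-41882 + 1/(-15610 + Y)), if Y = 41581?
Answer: I*sqrt(28249109140791)/25971 ≈ 204.65*I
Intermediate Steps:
sqrt(-41882 + 1/(-15610 + Y)) = sqrt(-41882 + 1/(-15610 + 41581)) = sqrt(-41882 + 1/25971) = sqrt(-1087717421/25971) = I*sqrt(28249109140791)/25971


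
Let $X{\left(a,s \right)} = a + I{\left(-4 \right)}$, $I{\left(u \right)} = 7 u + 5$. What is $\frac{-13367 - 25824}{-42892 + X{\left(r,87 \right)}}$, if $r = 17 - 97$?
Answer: $\frac{39191}{42995} \approx 0.91152$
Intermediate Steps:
$I{\left(u \right)} = 5 + 7 u$
$r = -80$ ($r = 17 - 97 = -80$)
$X{\left(a,s \right)} = -23 + a$ ($X{\left(a,s \right)} = a + \left(5 + 7 \left(-4\right)\right) = a + \left(5 - 28\right) = a - 23 = -23 + a$)
$\frac{-13367 - 25824}{-42892 + X{\left(r,87 \right)}} = \frac{-13367 - 25824}{-42892 - 103} = - \frac{39191}{-42892 - 103} = - \frac{39191}{-42995} = \left(-39191\right) \left(- \frac{1}{42995}\right) = \frac{39191}{42995}$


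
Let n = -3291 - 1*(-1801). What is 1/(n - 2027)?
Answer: -1/3517 ≈ -0.00028433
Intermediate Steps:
n = -1490 (n = -3291 + 1801 = -1490)
1/(n - 2027) = 1/(-1490 - 2027) = 1/(-3517) = -1/3517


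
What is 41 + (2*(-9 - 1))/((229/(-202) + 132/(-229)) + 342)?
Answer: 644461211/15741131 ≈ 40.941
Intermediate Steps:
41 + (2*(-9 - 1))/((229/(-202) + 132/(-229)) + 342) = 41 + (2*(-10))/((229*(-1/202) + 132*(-1/229)) + 342) = 41 - 20/((-229/202 - 132/229) + 342) = 41 - 20/(-79105/46258 + 342) = 41 - 20/15741131/46258 = 41 - 20*46258/15741131 = 41 - 925160/15741131 = 644461211/15741131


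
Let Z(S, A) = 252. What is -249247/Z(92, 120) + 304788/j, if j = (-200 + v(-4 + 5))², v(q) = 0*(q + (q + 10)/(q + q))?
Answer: -618317089/630000 ≈ -981.46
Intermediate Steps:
v(q) = 0 (v(q) = 0*(q + (10 + q)/((2*q))) = 0*(q + (10 + q)*(1/(2*q))) = 0*(q + (10 + q)/(2*q)) = 0)
j = 40000 (j = (-200 + 0)² = (-200)² = 40000)
-249247/Z(92, 120) + 304788/j = -249247/252 + 304788/40000 = -249247*1/252 + 304788*(1/40000) = -249247/252 + 76197/10000 = -618317089/630000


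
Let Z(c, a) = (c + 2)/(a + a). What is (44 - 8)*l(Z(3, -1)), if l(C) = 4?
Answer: 144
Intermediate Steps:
Z(c, a) = (2 + c)/(2*a) (Z(c, a) = (2 + c)/((2*a)) = (2 + c)*(1/(2*a)) = (2 + c)/(2*a))
(44 - 8)*l(Z(3, -1)) = (44 - 8)*4 = 36*4 = 144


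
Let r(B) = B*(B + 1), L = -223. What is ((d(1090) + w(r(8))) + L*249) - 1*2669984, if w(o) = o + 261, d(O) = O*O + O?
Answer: -1535988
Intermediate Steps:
d(O) = O + O**2 (d(O) = O**2 + O = O + O**2)
r(B) = B*(1 + B)
w(o) = 261 + o
((d(1090) + w(r(8))) + L*249) - 1*2669984 = ((1090*(1 + 1090) + (261 + 8*(1 + 8))) - 223*249) - 1*2669984 = ((1090*1091 + (261 + 8*9)) - 55527) - 2669984 = ((1189190 + (261 + 72)) - 55527) - 2669984 = ((1189190 + 333) - 55527) - 2669984 = (1189523 - 55527) - 2669984 = 1133996 - 2669984 = -1535988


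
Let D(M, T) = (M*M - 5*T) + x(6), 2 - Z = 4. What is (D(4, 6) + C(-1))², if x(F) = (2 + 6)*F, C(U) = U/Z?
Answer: 4761/4 ≈ 1190.3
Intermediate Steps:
Z = -2 (Z = 2 - 1*4 = 2 - 4 = -2)
C(U) = -U/2 (C(U) = U/(-2) = U*(-½) = -U/2)
x(F) = 8*F
D(M, T) = 48 + M² - 5*T (D(M, T) = (M*M - 5*T) + 8*6 = (M² - 5*T) + 48 = 48 + M² - 5*T)
(D(4, 6) + C(-1))² = ((48 + 4² - 5*6) - ½*(-1))² = ((48 + 16 - 30) + ½)² = (34 + ½)² = (69/2)² = 4761/4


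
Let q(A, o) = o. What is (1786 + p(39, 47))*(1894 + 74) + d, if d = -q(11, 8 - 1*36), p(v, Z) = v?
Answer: 3591628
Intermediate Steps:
d = 28 (d = -(8 - 1*36) = -(8 - 36) = -1*(-28) = 28)
(1786 + p(39, 47))*(1894 + 74) + d = (1786 + 39)*(1894 + 74) + 28 = 1825*1968 + 28 = 3591600 + 28 = 3591628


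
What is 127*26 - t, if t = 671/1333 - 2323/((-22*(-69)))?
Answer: 290593703/87978 ≈ 3303.0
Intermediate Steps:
t = -90347/87978 (t = 671*(1/1333) - 2323/1518 = 671/1333 - 2323*1/1518 = 671/1333 - 101/66 = -90347/87978 ≈ -1.0269)
127*26 - t = 127*26 - 1*(-90347/87978) = 3302 + 90347/87978 = 290593703/87978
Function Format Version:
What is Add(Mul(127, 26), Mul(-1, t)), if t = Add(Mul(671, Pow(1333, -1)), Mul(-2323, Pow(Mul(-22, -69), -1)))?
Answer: Rational(290593703, 87978) ≈ 3303.0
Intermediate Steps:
t = Rational(-90347, 87978) (t = Add(Mul(671, Rational(1, 1333)), Mul(-2323, Pow(1518, -1))) = Add(Rational(671, 1333), Mul(-2323, Rational(1, 1518))) = Add(Rational(671, 1333), Rational(-101, 66)) = Rational(-90347, 87978) ≈ -1.0269)
Add(Mul(127, 26), Mul(-1, t)) = Add(Mul(127, 26), Mul(-1, Rational(-90347, 87978))) = Add(3302, Rational(90347, 87978)) = Rational(290593703, 87978)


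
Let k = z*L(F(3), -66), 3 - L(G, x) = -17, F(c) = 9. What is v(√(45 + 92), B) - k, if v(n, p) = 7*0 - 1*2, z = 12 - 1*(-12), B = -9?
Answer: -482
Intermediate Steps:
z = 24 (z = 12 + 12 = 24)
L(G, x) = 20 (L(G, x) = 3 - 1*(-17) = 3 + 17 = 20)
k = 480 (k = 24*20 = 480)
v(n, p) = -2 (v(n, p) = 0 - 2 = -2)
v(√(45 + 92), B) - k = -2 - 1*480 = -2 - 480 = -482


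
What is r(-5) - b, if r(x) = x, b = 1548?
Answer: -1553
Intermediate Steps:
r(-5) - b = -5 - 1*1548 = -5 - 1548 = -1553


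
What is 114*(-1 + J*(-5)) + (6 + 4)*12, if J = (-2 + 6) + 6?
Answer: -5694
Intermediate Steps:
J = 10 (J = 4 + 6 = 10)
114*(-1 + J*(-5)) + (6 + 4)*12 = 114*(-1 + 10*(-5)) + (6 + 4)*12 = 114*(-1 - 50) + 10*12 = 114*(-51) + 120 = -5814 + 120 = -5694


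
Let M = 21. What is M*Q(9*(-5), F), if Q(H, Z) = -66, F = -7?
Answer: -1386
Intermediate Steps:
M*Q(9*(-5), F) = 21*(-66) = -1386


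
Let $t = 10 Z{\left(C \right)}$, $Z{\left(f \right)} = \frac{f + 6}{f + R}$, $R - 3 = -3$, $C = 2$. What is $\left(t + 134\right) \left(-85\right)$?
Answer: $-14790$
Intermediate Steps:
$R = 0$ ($R = 3 - 3 = 0$)
$Z{\left(f \right)} = \frac{6 + f}{f}$ ($Z{\left(f \right)} = \frac{f + 6}{f + 0} = \frac{6 + f}{f}$)
$t = 40$ ($t = 10 \frac{6 + 2}{2} = 10 \cdot \frac{1}{2} \cdot 8 = 10 \cdot 4 = 40$)
$\left(t + 134\right) \left(-85\right) = \left(40 + 134\right) \left(-85\right) = 174 \left(-85\right) = -14790$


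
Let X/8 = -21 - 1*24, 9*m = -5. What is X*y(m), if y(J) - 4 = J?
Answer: -1240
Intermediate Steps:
m = -5/9 (m = (1/9)*(-5) = -5/9 ≈ -0.55556)
y(J) = 4 + J
X = -360 (X = 8*(-21 - 1*24) = 8*(-21 - 24) = 8*(-45) = -360)
X*y(m) = -360*(4 - 5/9) = -360*31/9 = -1240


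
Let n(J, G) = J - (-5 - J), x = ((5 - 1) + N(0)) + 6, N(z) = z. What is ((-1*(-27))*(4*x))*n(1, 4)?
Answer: 7560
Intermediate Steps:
x = 10 (x = ((5 - 1) + 0) + 6 = (4 + 0) + 6 = 4 + 6 = 10)
n(J, G) = 5 + 2*J (n(J, G) = J + (5 + J) = 5 + 2*J)
((-1*(-27))*(4*x))*n(1, 4) = ((-1*(-27))*(4*10))*(5 + 2*1) = (27*40)*(5 + 2) = 1080*7 = 7560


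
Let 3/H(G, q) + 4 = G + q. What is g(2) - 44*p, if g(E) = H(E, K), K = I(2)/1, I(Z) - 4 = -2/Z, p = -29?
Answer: 1279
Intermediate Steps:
I(Z) = 4 - 2/Z
K = 3 (K = (4 - 2/2)/1 = (4 - 2*½)*1 = (4 - 1)*1 = 3*1 = 3)
H(G, q) = 3/(-4 + G + q) (H(G, q) = 3/(-4 + (G + q)) = 3/(-4 + G + q))
g(E) = 3/(-1 + E) (g(E) = 3/(-4 + E + 3) = 3/(-1 + E))
g(2) - 44*p = 3/(-1 + 2) - 44*(-29) = 3/1 + 1276 = 3*1 + 1276 = 3 + 1276 = 1279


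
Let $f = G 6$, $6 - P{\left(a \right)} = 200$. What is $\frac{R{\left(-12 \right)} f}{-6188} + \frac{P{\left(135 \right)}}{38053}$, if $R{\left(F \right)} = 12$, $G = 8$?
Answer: $- \frac{5779750}{58867991} \approx -0.098181$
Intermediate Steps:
$P{\left(a \right)} = -194$ ($P{\left(a \right)} = 6 - 200 = -194$)
$f = 48$ ($f = 8 \cdot 6 = 48$)
$\frac{R{\left(-12 \right)} f}{-6188} + \frac{P{\left(135 \right)}}{38053} = \frac{12 \cdot 48}{-6188} - \frac{194}{38053} = 576 \left(- \frac{1}{6188}\right) - \frac{194}{38053} = - \frac{144}{1547} - \frac{194}{38053} = - \frac{5779750}{58867991}$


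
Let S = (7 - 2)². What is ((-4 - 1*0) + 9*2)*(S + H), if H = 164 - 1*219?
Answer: -420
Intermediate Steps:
H = -55 (H = 164 - 219 = -55)
S = 25 (S = 5² = 25)
((-4 - 1*0) + 9*2)*(S + H) = ((-4 - 1*0) + 9*2)*(25 - 55) = ((-4 + 0) + 18)*(-30) = (-4 + 18)*(-30) = 14*(-30) = -420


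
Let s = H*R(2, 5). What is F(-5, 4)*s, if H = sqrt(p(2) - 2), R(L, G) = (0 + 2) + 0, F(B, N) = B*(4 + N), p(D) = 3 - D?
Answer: -80*I ≈ -80.0*I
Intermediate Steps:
R(L, G) = 2 (R(L, G) = 2 + 0 = 2)
H = I (H = sqrt((3 - 1*2) - 2) = sqrt((3 - 2) - 2) = sqrt(1 - 2) = sqrt(-1) = I ≈ 1.0*I)
s = 2*I (s = I*2 = 2*I ≈ 2.0*I)
F(-5, 4)*s = (-5*(4 + 4))*(2*I) = (-5*8)*(2*I) = -80*I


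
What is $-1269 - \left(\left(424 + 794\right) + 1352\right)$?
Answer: $-3839$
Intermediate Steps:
$-1269 - \left(\left(424 + 794\right) + 1352\right) = -1269 - \left(1218 + 1352\right) = -1269 - 2570 = -3839$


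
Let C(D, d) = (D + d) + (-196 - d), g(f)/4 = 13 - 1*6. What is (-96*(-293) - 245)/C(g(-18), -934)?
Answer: -27883/168 ≈ -165.97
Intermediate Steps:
g(f) = 28 (g(f) = 4*(13 - 1*6) = 4*(13 - 6) = 4*7 = 28)
C(D, d) = -196 + D
(-96*(-293) - 245)/C(g(-18), -934) = (-96*(-293) - 245)/(-196 + 28) = (28128 - 245)/(-168) = 27883*(-1/168) = -27883/168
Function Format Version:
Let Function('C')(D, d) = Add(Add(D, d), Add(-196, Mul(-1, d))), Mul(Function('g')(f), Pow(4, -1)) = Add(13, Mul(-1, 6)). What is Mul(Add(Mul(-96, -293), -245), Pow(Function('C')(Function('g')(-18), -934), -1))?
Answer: Rational(-27883, 168) ≈ -165.97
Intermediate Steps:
Function('g')(f) = 28 (Function('g')(f) = Mul(4, Add(13, Mul(-1, 6))) = Mul(4, Add(13, -6)) = Mul(4, 7) = 28)
Function('C')(D, d) = Add(-196, D)
Mul(Add(Mul(-96, -293), -245), Pow(Function('C')(Function('g')(-18), -934), -1)) = Mul(Add(Mul(-96, -293), -245), Pow(Add(-196, 28), -1)) = Mul(Add(28128, -245), Pow(-168, -1)) = Mul(27883, Rational(-1, 168)) = Rational(-27883, 168)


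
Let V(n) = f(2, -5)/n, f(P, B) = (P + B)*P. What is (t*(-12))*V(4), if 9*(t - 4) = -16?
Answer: 40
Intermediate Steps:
f(P, B) = P*(B + P) (f(P, B) = (B + P)*P = P*(B + P))
V(n) = -6/n (V(n) = (2*(-5 + 2))/n = (2*(-3))/n = -6/n)
t = 20/9 (t = 4 + (⅑)*(-16) = 4 - 16/9 = 20/9 ≈ 2.2222)
(t*(-12))*V(4) = ((20/9)*(-12))*(-6/4) = -(-160)/4 = -80/3*(-3/2) = 40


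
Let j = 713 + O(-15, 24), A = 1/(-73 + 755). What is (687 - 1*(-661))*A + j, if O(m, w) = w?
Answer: 251991/341 ≈ 738.98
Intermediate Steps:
A = 1/682 ≈ 0.0014663
j = 737 (j = 713 + 24 = 737)
(687 - 1*(-661))*A + j = (687 - 1*(-661))*(1/682) + 737 = (687 + 661)*(1/682) + 737 = 1348*(1/682) + 737 = 674/341 + 737 = 251991/341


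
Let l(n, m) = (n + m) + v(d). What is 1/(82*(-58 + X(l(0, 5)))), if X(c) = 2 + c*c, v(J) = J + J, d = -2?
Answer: -1/4510 ≈ -0.00022173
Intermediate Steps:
v(J) = 2*J
l(n, m) = -4 + m + n (l(n, m) = (n + m) + 2*(-2) = (m + n) - 4 = -4 + m + n)
X(c) = 2 + c**2
1/(82*(-58 + X(l(0, 5)))) = 1/(82*(-58 + (2 + (-4 + 5 + 0)**2))) = 1/(82*(-58 + (2 + 1**2))) = 1/(82*(-58 + (2 + 1))) = 1/(82*(-58 + 3)) = 1/(82*(-55)) = 1/(-4510) = -1/4510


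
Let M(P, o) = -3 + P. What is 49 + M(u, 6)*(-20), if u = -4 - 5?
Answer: 289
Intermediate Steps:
u = -9
49 + M(u, 6)*(-20) = 49 + (-3 - 9)*(-20) = 49 - 12*(-20) = 49 + 240 = 289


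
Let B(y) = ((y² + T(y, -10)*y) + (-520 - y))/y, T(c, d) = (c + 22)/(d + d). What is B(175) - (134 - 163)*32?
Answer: 30497/28 ≈ 1089.2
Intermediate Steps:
T(c, d) = (22 + c)/(2*d) (T(c, d) = (22 + c)/((2*d)) = (22 + c)*(1/(2*d)) = (22 + c)/(2*d))
B(y) = (-520 + y² - y + y*(-11/10 - y/20))/y (B(y) = ((y² + ((½)*(22 + y)/(-10))*y) + (-520 - y))/y = ((y² + ((½)*(-⅒)*(22 + y))*y) + (-520 - y))/y = ((y² + (-11/10 - y/20)*y) + (-520 - y))/y = ((y² + y*(-11/10 - y/20)) + (-520 - y))/y = (-520 + y² - y + y*(-11/10 - y/20))/y)
B(175) - (134 - 163)*32 = (1/20)*(-10400 + 175*(-42 + 19*175))/175 - (134 - 163)*32 = (1/20)*(1/175)*(-10400 + 175*(-42 + 3325)) - (-29)*32 = (1/20)*(1/175)*(-10400 + 175*3283) - 1*(-928) = (1/20)*(1/175)*(-10400 + 574525) + 928 = (1/20)*(1/175)*564125 + 928 = 4513/28 + 928 = 30497/28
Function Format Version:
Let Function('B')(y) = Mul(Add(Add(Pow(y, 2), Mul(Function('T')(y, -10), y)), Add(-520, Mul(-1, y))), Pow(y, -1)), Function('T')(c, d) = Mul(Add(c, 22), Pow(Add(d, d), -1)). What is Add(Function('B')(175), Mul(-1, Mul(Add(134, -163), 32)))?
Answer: Rational(30497, 28) ≈ 1089.2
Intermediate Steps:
Function('T')(c, d) = Mul(Rational(1, 2), Pow(d, -1), Add(22, c)) (Function('T')(c, d) = Mul(Add(22, c), Pow(Mul(2, d), -1)) = Mul(Add(22, c), Mul(Rational(1, 2), Pow(d, -1))) = Mul(Rational(1, 2), Pow(d, -1), Add(22, c)))
Function('B')(y) = Mul(Pow(y, -1), Add(-520, Pow(y, 2), Mul(-1, y), Mul(y, Add(Rational(-11, 10), Mul(Rational(-1, 20), y))))) (Function('B')(y) = Mul(Add(Add(Pow(y, 2), Mul(Mul(Rational(1, 2), Pow(-10, -1), Add(22, y)), y)), Add(-520, Mul(-1, y))), Pow(y, -1)) = Mul(Add(Add(Pow(y, 2), Mul(Mul(Rational(1, 2), Rational(-1, 10), Add(22, y)), y)), Add(-520, Mul(-1, y))), Pow(y, -1)) = Mul(Add(Add(Pow(y, 2), Mul(Add(Rational(-11, 10), Mul(Rational(-1, 20), y)), y)), Add(-520, Mul(-1, y))), Pow(y, -1)) = Mul(Add(Add(Pow(y, 2), Mul(y, Add(Rational(-11, 10), Mul(Rational(-1, 20), y)))), Add(-520, Mul(-1, y))), Pow(y, -1)) = Mul(Add(-520, Pow(y, 2), Mul(-1, y), Mul(y, Add(Rational(-11, 10), Mul(Rational(-1, 20), y)))), Pow(y, -1)) = Mul(Pow(y, -1), Add(-520, Pow(y, 2), Mul(-1, y), Mul(y, Add(Rational(-11, 10), Mul(Rational(-1, 20), y))))))
Add(Function('B')(175), Mul(-1, Mul(Add(134, -163), 32))) = Add(Mul(Rational(1, 20), Pow(175, -1), Add(-10400, Mul(175, Add(-42, Mul(19, 175))))), Mul(-1, Mul(Add(134, -163), 32))) = Add(Mul(Rational(1, 20), Rational(1, 175), Add(-10400, Mul(175, Add(-42, 3325)))), Mul(-1, Mul(-29, 32))) = Add(Mul(Rational(1, 20), Rational(1, 175), Add(-10400, Mul(175, 3283))), Mul(-1, -928)) = Add(Mul(Rational(1, 20), Rational(1, 175), Add(-10400, 574525)), 928) = Add(Mul(Rational(1, 20), Rational(1, 175), 564125), 928) = Add(Rational(4513, 28), 928) = Rational(30497, 28)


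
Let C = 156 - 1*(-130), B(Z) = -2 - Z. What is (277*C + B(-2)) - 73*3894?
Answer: -205040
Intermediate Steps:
C = 286 (C = 156 + 130 = 286)
(277*C + B(-2)) - 73*3894 = (277*286 + (-2 - 1*(-2))) - 73*3894 = (79222 + (-2 + 2)) - 284262 = (79222 + 0) - 284262 = 79222 - 284262 = -205040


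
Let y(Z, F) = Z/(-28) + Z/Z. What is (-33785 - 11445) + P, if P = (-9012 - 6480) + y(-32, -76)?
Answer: -425039/7 ≈ -60720.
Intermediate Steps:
y(Z, F) = 1 - Z/28 (y(Z, F) = Z*(-1/28) + 1 = -Z/28 + 1 = 1 - Z/28)
P = -108429/7 (P = (-9012 - 6480) + (1 - 1/28*(-32)) = -15492 + (1 + 8/7) = -15492 + 15/7 = -108429/7 ≈ -15490.)
(-33785 - 11445) + P = (-33785 - 11445) - 108429/7 = -45230 - 108429/7 = -425039/7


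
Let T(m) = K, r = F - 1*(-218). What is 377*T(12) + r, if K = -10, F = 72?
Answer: -3480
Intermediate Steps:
r = 290 (r = 72 - 1*(-218) = 72 + 218 = 290)
T(m) = -10
377*T(12) + r = 377*(-10) + 290 = -3770 + 290 = -3480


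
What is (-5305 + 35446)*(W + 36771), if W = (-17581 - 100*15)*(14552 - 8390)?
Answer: -3542783719491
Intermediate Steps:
W = -117577122 (W = (-17581 - 1500)*6162 = -19081*6162 = -117577122)
(-5305 + 35446)*(W + 36771) = (-5305 + 35446)*(-117577122 + 36771) = 30141*(-117540351) = -3542783719491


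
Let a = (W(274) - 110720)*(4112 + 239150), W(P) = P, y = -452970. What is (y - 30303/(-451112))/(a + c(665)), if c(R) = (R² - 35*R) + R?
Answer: 29191453191/1731425549164792 ≈ 1.6860e-5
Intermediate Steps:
c(R) = R² - 34*R
a = -26867314852 (a = (274 - 110720)*(4112 + 239150) = -110446*243262 = -26867314852)
(y - 30303/(-451112))/(a + c(665)) = (-452970 - 30303/(-451112))/(-26867314852 + 665*(-34 + 665)) = (-452970 - 30303*(-1/451112))/(-26867314852 + 665*631) = (-452970 + 30303/451112)/(-26867314852 + 419615) = -204340172337/451112/(-26866895237) = -204340172337/451112*(-1/26866895237) = 29191453191/1731425549164792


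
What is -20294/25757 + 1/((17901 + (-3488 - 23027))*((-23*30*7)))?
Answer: -844344426523/1071635954340 ≈ -0.78790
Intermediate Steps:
-20294/25757 + 1/((17901 + (-3488 - 23027))*((-23*30*7))) = -20294*1/25757 + 1/((17901 - 26515)*((-690*7))) = -20294/25757 + 1/(-8614*(-4830)) = -20294/25757 - 1/8614*(-1/4830) = -20294/25757 + 1/41605620 = -844344426523/1071635954340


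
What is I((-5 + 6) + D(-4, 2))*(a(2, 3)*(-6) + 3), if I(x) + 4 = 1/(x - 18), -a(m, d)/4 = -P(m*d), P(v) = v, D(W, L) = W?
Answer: 3995/7 ≈ 570.71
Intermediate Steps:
a(m, d) = 4*d*m (a(m, d) = -(-4)*m*d = -(-4)*d*m = 4*d*m)
I(x) = -4 + 1/(-18 + x) (I(x) = -4 + 1/(x - 18) = -4 + 1/(-18 + x))
I((-5 + 6) + D(-4, 2))*(a(2, 3)*(-6) + 3) = ((73 - 4*((-5 + 6) - 4))/(-18 + ((-5 + 6) - 4)))*((4*3*2)*(-6) + 3) = ((73 - 4*(1 - 4))/(-18 + (1 - 4)))*(24*(-6) + 3) = ((73 - 4*(-3))/(-18 - 3))*(-144 + 3) = ((73 + 12)/(-21))*(-141) = -1/21*85*(-141) = -85/21*(-141) = 3995/7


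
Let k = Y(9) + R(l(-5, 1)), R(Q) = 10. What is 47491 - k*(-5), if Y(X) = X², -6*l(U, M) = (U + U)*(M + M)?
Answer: 47946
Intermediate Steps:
l(U, M) = -2*M*U/3 (l(U, M) = -(U + U)*(M + M)/6 = -2*U*2*M/6 = -2*M*U/3)
k = 91 (k = 9² + 10 = 81 + 10 = 91)
47491 - k*(-5) = 47491 - 91*(-5) = 47491 - 1*(-455) = 47491 + 455 = 47946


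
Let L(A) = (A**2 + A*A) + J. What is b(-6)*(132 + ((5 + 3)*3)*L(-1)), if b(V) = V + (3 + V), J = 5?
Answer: -2700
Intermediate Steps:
L(A) = 5 + 2*A**2 (L(A) = (A**2 + A*A) + 5 = (A**2 + A**2) + 5 = 2*A**2 + 5 = 5 + 2*A**2)
b(V) = 3 + 2*V
b(-6)*(132 + ((5 + 3)*3)*L(-1)) = (3 + 2*(-6))*(132 + ((5 + 3)*3)*(5 + 2*(-1)**2)) = (3 - 12)*(132 + (8*3)*(5 + 2*1)) = -9*(132 + 24*(5 + 2)) = -9*(132 + 24*7) = -9*(132 + 168) = -9*300 = -2700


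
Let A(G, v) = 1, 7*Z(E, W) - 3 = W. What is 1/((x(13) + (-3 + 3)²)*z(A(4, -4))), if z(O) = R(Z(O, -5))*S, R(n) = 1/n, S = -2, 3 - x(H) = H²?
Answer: -1/1162 ≈ -0.00086058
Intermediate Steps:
Z(E, W) = 3/7 + W/7
x(H) = 3 - H²
z(O) = 7 (z(O) = -2/(3/7 + (⅐)*(-5)) = -2/(3/7 - 5/7) = -2/(-2/7) = -7/2*(-2) = 7)
1/((x(13) + (-3 + 3)²)*z(A(4, -4))) = 1/(((3 - 1*13²) + (-3 + 3)²)*7) = 1/(((3 - 1*169) + 0²)*7) = 1/(((3 - 169) + 0)*7) = 1/((-166 + 0)*7) = 1/(-166*7) = 1/(-1162) = -1/1162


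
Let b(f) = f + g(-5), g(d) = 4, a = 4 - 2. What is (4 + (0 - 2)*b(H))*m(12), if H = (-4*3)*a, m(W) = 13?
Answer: 572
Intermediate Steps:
a = 2
H = -24 (H = -4*3*2 = -12*2 = -24)
b(f) = 4 + f (b(f) = f + 4 = 4 + f)
(4 + (0 - 2)*b(H))*m(12) = (4 + (0 - 2)*(4 - 24))*13 = (4 - 2*(-20))*13 = (4 + 40)*13 = 44*13 = 572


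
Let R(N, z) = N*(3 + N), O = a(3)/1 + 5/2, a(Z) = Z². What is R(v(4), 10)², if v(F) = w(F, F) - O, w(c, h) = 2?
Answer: 61009/16 ≈ 3813.1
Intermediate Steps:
O = 23/2 (O = 3²/1 + 5/2 = 9*1 + 5*(½) = 9 + 5/2 = 23/2 ≈ 11.500)
v(F) = -19/2 (v(F) = 2 - 1*23/2 = 2 - 23/2 = -19/2)
R(v(4), 10)² = (-19*(3 - 19/2)/2)² = (-19/2*(-13/2))² = (247/4)² = 61009/16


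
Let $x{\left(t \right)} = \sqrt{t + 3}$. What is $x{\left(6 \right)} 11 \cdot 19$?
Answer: $627$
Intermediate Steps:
$x{\left(t \right)} = \sqrt{3 + t}$
$x{\left(6 \right)} 11 \cdot 19 = \sqrt{3 + 6} \cdot 11 \cdot 19 = \sqrt{9} \cdot 11 \cdot 19 = 3 \cdot 11 \cdot 19 = 33 \cdot 19 = 627$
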